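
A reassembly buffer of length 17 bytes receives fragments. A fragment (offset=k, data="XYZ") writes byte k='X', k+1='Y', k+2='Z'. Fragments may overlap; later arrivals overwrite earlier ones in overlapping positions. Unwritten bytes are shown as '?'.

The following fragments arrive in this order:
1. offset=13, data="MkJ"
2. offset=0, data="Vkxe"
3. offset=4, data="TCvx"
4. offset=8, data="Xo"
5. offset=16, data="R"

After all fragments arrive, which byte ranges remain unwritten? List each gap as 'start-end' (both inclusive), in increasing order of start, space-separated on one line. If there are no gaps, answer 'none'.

Answer: 10-12

Derivation:
Fragment 1: offset=13 len=3
Fragment 2: offset=0 len=4
Fragment 3: offset=4 len=4
Fragment 4: offset=8 len=2
Fragment 5: offset=16 len=1
Gaps: 10-12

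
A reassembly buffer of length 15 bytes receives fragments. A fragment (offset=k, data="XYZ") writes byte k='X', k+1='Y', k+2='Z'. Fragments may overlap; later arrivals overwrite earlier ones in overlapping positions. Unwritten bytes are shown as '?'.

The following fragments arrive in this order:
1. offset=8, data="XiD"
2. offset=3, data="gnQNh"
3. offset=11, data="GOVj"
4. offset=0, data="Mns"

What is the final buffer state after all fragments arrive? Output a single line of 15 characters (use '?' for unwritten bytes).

Fragment 1: offset=8 data="XiD" -> buffer=????????XiD????
Fragment 2: offset=3 data="gnQNh" -> buffer=???gnQNhXiD????
Fragment 3: offset=11 data="GOVj" -> buffer=???gnQNhXiDGOVj
Fragment 4: offset=0 data="Mns" -> buffer=MnsgnQNhXiDGOVj

Answer: MnsgnQNhXiDGOVj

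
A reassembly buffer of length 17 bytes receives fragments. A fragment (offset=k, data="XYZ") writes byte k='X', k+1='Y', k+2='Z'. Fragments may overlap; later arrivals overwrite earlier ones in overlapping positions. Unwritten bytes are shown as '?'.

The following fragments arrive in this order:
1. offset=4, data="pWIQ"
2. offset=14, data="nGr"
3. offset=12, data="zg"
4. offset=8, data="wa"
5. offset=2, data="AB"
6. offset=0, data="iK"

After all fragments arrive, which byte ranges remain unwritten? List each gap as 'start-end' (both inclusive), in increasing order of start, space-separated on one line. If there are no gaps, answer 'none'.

Answer: 10-11

Derivation:
Fragment 1: offset=4 len=4
Fragment 2: offset=14 len=3
Fragment 3: offset=12 len=2
Fragment 4: offset=8 len=2
Fragment 5: offset=2 len=2
Fragment 6: offset=0 len=2
Gaps: 10-11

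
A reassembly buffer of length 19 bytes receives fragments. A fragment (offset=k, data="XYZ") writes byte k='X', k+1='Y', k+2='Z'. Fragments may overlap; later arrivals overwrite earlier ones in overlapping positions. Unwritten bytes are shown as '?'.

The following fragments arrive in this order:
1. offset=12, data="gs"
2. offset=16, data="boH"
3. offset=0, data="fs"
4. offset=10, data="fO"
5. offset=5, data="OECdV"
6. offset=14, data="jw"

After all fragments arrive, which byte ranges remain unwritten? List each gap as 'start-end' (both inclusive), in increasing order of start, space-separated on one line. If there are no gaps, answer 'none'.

Answer: 2-4

Derivation:
Fragment 1: offset=12 len=2
Fragment 2: offset=16 len=3
Fragment 3: offset=0 len=2
Fragment 4: offset=10 len=2
Fragment 5: offset=5 len=5
Fragment 6: offset=14 len=2
Gaps: 2-4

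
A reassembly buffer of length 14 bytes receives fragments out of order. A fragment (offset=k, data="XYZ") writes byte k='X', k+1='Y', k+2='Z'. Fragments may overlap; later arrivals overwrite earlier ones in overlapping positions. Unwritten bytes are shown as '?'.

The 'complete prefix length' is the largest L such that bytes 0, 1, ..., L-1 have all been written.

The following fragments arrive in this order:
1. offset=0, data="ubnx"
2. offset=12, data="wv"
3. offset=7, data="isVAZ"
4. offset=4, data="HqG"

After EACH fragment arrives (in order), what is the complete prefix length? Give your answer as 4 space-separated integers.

Fragment 1: offset=0 data="ubnx" -> buffer=ubnx?????????? -> prefix_len=4
Fragment 2: offset=12 data="wv" -> buffer=ubnx????????wv -> prefix_len=4
Fragment 3: offset=7 data="isVAZ" -> buffer=ubnx???isVAZwv -> prefix_len=4
Fragment 4: offset=4 data="HqG" -> buffer=ubnxHqGisVAZwv -> prefix_len=14

Answer: 4 4 4 14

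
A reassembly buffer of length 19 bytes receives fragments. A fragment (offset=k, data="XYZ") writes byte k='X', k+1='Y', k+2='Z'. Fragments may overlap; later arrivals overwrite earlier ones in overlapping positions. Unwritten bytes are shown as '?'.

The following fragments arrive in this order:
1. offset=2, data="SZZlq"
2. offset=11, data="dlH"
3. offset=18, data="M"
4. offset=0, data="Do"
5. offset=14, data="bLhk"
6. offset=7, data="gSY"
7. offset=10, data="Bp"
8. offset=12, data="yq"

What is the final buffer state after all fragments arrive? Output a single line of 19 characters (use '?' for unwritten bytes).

Fragment 1: offset=2 data="SZZlq" -> buffer=??SZZlq????????????
Fragment 2: offset=11 data="dlH" -> buffer=??SZZlq????dlH?????
Fragment 3: offset=18 data="M" -> buffer=??SZZlq????dlH????M
Fragment 4: offset=0 data="Do" -> buffer=DoSZZlq????dlH????M
Fragment 5: offset=14 data="bLhk" -> buffer=DoSZZlq????dlHbLhkM
Fragment 6: offset=7 data="gSY" -> buffer=DoSZZlqgSY?dlHbLhkM
Fragment 7: offset=10 data="Bp" -> buffer=DoSZZlqgSYBplHbLhkM
Fragment 8: offset=12 data="yq" -> buffer=DoSZZlqgSYBpyqbLhkM

Answer: DoSZZlqgSYBpyqbLhkM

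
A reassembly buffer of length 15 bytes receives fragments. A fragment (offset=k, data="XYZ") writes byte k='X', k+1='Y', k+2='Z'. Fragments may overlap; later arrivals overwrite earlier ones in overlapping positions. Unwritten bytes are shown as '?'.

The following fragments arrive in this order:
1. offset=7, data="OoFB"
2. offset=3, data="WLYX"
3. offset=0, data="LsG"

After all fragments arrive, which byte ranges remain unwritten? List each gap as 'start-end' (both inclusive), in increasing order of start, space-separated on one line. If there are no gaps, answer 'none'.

Fragment 1: offset=7 len=4
Fragment 2: offset=3 len=4
Fragment 3: offset=0 len=3
Gaps: 11-14

Answer: 11-14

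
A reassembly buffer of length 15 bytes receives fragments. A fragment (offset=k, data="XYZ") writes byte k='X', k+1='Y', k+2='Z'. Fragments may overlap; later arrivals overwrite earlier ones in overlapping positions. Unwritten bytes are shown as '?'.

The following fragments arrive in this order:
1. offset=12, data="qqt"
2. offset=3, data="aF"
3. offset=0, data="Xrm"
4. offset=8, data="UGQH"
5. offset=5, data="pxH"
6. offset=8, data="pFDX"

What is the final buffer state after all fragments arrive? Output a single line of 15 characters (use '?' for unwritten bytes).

Answer: XrmaFpxHpFDXqqt

Derivation:
Fragment 1: offset=12 data="qqt" -> buffer=????????????qqt
Fragment 2: offset=3 data="aF" -> buffer=???aF???????qqt
Fragment 3: offset=0 data="Xrm" -> buffer=XrmaF???????qqt
Fragment 4: offset=8 data="UGQH" -> buffer=XrmaF???UGQHqqt
Fragment 5: offset=5 data="pxH" -> buffer=XrmaFpxHUGQHqqt
Fragment 6: offset=8 data="pFDX" -> buffer=XrmaFpxHpFDXqqt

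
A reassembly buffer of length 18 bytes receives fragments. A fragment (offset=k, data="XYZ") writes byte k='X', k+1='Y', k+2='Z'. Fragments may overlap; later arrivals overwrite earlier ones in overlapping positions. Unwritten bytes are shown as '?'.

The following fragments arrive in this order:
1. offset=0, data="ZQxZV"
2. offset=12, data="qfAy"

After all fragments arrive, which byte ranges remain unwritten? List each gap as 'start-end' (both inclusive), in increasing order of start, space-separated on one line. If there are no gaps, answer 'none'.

Fragment 1: offset=0 len=5
Fragment 2: offset=12 len=4
Gaps: 5-11 16-17

Answer: 5-11 16-17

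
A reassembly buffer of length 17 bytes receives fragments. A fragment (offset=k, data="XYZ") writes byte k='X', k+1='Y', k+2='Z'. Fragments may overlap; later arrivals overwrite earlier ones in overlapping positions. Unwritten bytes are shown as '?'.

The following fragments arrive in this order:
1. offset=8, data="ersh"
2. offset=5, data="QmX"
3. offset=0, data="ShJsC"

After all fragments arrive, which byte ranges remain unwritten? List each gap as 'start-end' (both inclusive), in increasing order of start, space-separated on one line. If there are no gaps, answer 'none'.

Answer: 12-16

Derivation:
Fragment 1: offset=8 len=4
Fragment 2: offset=5 len=3
Fragment 3: offset=0 len=5
Gaps: 12-16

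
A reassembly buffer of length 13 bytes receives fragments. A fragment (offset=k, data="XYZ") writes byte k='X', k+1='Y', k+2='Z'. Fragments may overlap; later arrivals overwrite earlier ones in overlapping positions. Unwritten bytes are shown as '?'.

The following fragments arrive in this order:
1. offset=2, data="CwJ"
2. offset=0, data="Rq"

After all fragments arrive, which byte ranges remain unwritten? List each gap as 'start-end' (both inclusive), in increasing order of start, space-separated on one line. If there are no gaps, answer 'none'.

Answer: 5-12

Derivation:
Fragment 1: offset=2 len=3
Fragment 2: offset=0 len=2
Gaps: 5-12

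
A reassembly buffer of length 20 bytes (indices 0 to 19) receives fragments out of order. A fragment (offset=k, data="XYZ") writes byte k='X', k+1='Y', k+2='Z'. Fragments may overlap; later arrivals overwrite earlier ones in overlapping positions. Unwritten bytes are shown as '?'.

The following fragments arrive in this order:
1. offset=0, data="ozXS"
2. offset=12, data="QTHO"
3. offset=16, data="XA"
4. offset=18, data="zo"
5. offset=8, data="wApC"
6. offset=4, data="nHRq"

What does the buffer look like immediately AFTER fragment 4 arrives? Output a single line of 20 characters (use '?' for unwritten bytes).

Fragment 1: offset=0 data="ozXS" -> buffer=ozXS????????????????
Fragment 2: offset=12 data="QTHO" -> buffer=ozXS????????QTHO????
Fragment 3: offset=16 data="XA" -> buffer=ozXS????????QTHOXA??
Fragment 4: offset=18 data="zo" -> buffer=ozXS????????QTHOXAzo

Answer: ozXS????????QTHOXAzo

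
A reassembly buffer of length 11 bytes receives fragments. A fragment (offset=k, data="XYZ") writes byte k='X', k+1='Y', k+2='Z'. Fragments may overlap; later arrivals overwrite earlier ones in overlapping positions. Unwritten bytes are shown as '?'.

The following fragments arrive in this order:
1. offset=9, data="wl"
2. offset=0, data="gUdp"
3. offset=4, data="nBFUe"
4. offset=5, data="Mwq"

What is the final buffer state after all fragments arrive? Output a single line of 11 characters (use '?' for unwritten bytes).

Answer: gUdpnMwqewl

Derivation:
Fragment 1: offset=9 data="wl" -> buffer=?????????wl
Fragment 2: offset=0 data="gUdp" -> buffer=gUdp?????wl
Fragment 3: offset=4 data="nBFUe" -> buffer=gUdpnBFUewl
Fragment 4: offset=5 data="Mwq" -> buffer=gUdpnMwqewl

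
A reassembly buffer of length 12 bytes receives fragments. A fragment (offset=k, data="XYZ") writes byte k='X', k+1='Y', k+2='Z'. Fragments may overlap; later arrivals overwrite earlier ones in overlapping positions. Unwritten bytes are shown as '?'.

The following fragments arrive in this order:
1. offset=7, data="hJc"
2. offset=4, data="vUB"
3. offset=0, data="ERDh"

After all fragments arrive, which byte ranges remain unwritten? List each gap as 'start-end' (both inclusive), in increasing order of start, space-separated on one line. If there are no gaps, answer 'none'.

Answer: 10-11

Derivation:
Fragment 1: offset=7 len=3
Fragment 2: offset=4 len=3
Fragment 3: offset=0 len=4
Gaps: 10-11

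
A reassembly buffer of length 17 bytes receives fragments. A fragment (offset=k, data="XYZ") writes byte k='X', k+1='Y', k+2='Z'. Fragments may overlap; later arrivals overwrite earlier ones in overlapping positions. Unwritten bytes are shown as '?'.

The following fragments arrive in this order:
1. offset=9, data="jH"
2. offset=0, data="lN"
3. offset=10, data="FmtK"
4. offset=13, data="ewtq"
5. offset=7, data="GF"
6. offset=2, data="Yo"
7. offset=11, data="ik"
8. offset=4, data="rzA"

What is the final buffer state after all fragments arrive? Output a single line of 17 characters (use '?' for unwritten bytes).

Fragment 1: offset=9 data="jH" -> buffer=?????????jH??????
Fragment 2: offset=0 data="lN" -> buffer=lN???????jH??????
Fragment 3: offset=10 data="FmtK" -> buffer=lN???????jFmtK???
Fragment 4: offset=13 data="ewtq" -> buffer=lN???????jFmtewtq
Fragment 5: offset=7 data="GF" -> buffer=lN?????GFjFmtewtq
Fragment 6: offset=2 data="Yo" -> buffer=lNYo???GFjFmtewtq
Fragment 7: offset=11 data="ik" -> buffer=lNYo???GFjFikewtq
Fragment 8: offset=4 data="rzA" -> buffer=lNYorzAGFjFikewtq

Answer: lNYorzAGFjFikewtq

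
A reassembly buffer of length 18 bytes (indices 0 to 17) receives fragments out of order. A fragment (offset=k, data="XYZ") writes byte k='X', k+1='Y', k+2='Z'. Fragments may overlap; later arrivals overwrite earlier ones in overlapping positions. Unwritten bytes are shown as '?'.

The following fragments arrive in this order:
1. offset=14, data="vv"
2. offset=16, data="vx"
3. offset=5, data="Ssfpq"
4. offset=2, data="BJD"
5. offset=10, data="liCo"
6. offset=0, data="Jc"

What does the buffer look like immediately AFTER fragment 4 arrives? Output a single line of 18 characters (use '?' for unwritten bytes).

Answer: ??BJDSsfpq????vvvx

Derivation:
Fragment 1: offset=14 data="vv" -> buffer=??????????????vv??
Fragment 2: offset=16 data="vx" -> buffer=??????????????vvvx
Fragment 3: offset=5 data="Ssfpq" -> buffer=?????Ssfpq????vvvx
Fragment 4: offset=2 data="BJD" -> buffer=??BJDSsfpq????vvvx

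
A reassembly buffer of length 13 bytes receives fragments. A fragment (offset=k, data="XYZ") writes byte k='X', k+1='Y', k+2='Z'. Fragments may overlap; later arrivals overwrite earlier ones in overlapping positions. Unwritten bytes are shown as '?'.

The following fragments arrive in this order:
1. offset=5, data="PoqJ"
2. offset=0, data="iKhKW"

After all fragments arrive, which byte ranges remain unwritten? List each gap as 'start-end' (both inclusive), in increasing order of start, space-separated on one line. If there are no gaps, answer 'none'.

Fragment 1: offset=5 len=4
Fragment 2: offset=0 len=5
Gaps: 9-12

Answer: 9-12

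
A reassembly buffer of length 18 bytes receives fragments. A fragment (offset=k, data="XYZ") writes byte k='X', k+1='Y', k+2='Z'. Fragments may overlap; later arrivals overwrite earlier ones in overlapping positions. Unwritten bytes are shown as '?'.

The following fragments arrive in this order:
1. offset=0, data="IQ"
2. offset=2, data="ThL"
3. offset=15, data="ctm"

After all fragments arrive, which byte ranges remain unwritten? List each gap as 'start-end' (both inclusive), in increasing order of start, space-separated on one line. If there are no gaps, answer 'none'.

Answer: 5-14

Derivation:
Fragment 1: offset=0 len=2
Fragment 2: offset=2 len=3
Fragment 3: offset=15 len=3
Gaps: 5-14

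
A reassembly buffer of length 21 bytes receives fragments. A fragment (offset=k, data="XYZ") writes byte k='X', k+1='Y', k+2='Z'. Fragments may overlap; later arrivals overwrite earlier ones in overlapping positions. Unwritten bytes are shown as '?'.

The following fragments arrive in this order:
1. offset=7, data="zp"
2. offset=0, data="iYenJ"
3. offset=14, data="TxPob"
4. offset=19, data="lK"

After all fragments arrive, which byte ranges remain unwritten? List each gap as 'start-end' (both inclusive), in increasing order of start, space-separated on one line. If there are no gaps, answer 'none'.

Answer: 5-6 9-13

Derivation:
Fragment 1: offset=7 len=2
Fragment 2: offset=0 len=5
Fragment 3: offset=14 len=5
Fragment 4: offset=19 len=2
Gaps: 5-6 9-13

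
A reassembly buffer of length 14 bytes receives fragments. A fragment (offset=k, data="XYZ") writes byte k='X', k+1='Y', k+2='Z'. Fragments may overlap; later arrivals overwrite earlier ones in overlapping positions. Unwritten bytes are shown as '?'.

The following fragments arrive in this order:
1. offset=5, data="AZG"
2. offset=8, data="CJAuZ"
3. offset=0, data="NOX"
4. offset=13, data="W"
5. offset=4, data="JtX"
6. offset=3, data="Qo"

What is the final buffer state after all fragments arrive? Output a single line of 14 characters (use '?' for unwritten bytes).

Answer: NOXQotXGCJAuZW

Derivation:
Fragment 1: offset=5 data="AZG" -> buffer=?????AZG??????
Fragment 2: offset=8 data="CJAuZ" -> buffer=?????AZGCJAuZ?
Fragment 3: offset=0 data="NOX" -> buffer=NOX??AZGCJAuZ?
Fragment 4: offset=13 data="W" -> buffer=NOX??AZGCJAuZW
Fragment 5: offset=4 data="JtX" -> buffer=NOX?JtXGCJAuZW
Fragment 6: offset=3 data="Qo" -> buffer=NOXQotXGCJAuZW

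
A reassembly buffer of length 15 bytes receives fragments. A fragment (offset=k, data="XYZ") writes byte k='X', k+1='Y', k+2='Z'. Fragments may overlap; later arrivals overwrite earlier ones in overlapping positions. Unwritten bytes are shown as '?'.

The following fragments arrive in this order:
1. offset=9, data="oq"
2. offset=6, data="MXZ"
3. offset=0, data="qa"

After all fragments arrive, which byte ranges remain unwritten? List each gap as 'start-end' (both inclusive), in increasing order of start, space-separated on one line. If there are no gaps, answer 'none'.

Answer: 2-5 11-14

Derivation:
Fragment 1: offset=9 len=2
Fragment 2: offset=6 len=3
Fragment 3: offset=0 len=2
Gaps: 2-5 11-14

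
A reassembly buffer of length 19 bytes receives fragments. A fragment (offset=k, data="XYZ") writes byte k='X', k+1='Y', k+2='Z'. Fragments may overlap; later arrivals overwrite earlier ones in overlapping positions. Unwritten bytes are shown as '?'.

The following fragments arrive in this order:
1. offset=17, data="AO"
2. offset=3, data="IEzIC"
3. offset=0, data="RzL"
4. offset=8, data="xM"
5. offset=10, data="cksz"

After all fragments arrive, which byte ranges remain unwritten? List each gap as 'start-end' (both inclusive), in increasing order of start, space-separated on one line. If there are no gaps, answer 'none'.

Fragment 1: offset=17 len=2
Fragment 2: offset=3 len=5
Fragment 3: offset=0 len=3
Fragment 4: offset=8 len=2
Fragment 5: offset=10 len=4
Gaps: 14-16

Answer: 14-16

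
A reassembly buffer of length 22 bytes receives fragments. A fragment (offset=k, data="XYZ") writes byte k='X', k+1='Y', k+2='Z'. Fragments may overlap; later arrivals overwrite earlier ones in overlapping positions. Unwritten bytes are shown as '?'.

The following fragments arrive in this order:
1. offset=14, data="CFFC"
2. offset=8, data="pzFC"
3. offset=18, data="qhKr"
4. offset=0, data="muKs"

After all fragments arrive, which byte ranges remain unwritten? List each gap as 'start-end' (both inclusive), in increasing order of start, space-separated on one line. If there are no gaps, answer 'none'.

Fragment 1: offset=14 len=4
Fragment 2: offset=8 len=4
Fragment 3: offset=18 len=4
Fragment 4: offset=0 len=4
Gaps: 4-7 12-13

Answer: 4-7 12-13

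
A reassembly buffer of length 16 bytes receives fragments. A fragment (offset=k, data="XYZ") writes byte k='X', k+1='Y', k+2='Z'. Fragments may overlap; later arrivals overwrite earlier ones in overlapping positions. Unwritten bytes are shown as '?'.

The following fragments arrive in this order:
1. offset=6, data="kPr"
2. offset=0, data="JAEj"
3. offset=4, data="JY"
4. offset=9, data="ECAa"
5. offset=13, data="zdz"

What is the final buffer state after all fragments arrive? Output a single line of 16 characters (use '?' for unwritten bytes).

Answer: JAEjJYkPrECAazdz

Derivation:
Fragment 1: offset=6 data="kPr" -> buffer=??????kPr???????
Fragment 2: offset=0 data="JAEj" -> buffer=JAEj??kPr???????
Fragment 3: offset=4 data="JY" -> buffer=JAEjJYkPr???????
Fragment 4: offset=9 data="ECAa" -> buffer=JAEjJYkPrECAa???
Fragment 5: offset=13 data="zdz" -> buffer=JAEjJYkPrECAazdz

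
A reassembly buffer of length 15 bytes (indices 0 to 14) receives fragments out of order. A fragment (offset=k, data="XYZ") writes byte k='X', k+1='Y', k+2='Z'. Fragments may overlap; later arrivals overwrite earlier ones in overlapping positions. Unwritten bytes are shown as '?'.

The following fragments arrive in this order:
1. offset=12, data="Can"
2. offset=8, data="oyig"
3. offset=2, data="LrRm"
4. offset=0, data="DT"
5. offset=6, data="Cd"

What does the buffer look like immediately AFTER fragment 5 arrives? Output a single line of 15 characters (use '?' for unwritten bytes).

Fragment 1: offset=12 data="Can" -> buffer=????????????Can
Fragment 2: offset=8 data="oyig" -> buffer=????????oyigCan
Fragment 3: offset=2 data="LrRm" -> buffer=??LrRm??oyigCan
Fragment 4: offset=0 data="DT" -> buffer=DTLrRm??oyigCan
Fragment 5: offset=6 data="Cd" -> buffer=DTLrRmCdoyigCan

Answer: DTLrRmCdoyigCan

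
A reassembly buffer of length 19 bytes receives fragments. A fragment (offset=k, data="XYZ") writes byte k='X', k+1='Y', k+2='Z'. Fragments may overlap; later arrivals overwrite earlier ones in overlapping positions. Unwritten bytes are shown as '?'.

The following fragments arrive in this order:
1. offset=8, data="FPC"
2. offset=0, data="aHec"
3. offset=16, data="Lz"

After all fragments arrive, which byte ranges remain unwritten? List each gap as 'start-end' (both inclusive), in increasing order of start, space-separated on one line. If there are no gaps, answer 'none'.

Fragment 1: offset=8 len=3
Fragment 2: offset=0 len=4
Fragment 3: offset=16 len=2
Gaps: 4-7 11-15 18-18

Answer: 4-7 11-15 18-18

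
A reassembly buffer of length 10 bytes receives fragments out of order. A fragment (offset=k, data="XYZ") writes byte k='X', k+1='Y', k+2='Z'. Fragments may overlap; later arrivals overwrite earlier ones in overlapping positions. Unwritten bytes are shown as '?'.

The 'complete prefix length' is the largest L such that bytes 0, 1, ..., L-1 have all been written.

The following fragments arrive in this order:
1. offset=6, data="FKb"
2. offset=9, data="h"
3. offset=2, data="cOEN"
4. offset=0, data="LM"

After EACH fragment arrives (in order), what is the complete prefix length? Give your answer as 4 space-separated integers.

Fragment 1: offset=6 data="FKb" -> buffer=??????FKb? -> prefix_len=0
Fragment 2: offset=9 data="h" -> buffer=??????FKbh -> prefix_len=0
Fragment 3: offset=2 data="cOEN" -> buffer=??cOENFKbh -> prefix_len=0
Fragment 4: offset=0 data="LM" -> buffer=LMcOENFKbh -> prefix_len=10

Answer: 0 0 0 10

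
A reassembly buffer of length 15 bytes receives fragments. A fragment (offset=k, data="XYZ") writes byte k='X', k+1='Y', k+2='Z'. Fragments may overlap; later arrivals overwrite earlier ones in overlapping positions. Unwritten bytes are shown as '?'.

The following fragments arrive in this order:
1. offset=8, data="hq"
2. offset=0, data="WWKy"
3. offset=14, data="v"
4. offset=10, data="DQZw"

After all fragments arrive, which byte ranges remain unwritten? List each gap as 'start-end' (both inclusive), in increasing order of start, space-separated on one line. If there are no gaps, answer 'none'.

Answer: 4-7

Derivation:
Fragment 1: offset=8 len=2
Fragment 2: offset=0 len=4
Fragment 3: offset=14 len=1
Fragment 4: offset=10 len=4
Gaps: 4-7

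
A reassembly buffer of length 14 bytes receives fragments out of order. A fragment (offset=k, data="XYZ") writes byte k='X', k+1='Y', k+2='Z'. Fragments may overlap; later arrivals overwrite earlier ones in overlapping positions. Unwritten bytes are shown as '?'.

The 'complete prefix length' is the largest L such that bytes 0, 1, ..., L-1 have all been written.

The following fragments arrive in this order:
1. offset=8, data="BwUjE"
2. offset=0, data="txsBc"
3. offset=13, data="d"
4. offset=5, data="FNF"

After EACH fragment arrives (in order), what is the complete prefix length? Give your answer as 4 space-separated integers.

Answer: 0 5 5 14

Derivation:
Fragment 1: offset=8 data="BwUjE" -> buffer=????????BwUjE? -> prefix_len=0
Fragment 2: offset=0 data="txsBc" -> buffer=txsBc???BwUjE? -> prefix_len=5
Fragment 3: offset=13 data="d" -> buffer=txsBc???BwUjEd -> prefix_len=5
Fragment 4: offset=5 data="FNF" -> buffer=txsBcFNFBwUjEd -> prefix_len=14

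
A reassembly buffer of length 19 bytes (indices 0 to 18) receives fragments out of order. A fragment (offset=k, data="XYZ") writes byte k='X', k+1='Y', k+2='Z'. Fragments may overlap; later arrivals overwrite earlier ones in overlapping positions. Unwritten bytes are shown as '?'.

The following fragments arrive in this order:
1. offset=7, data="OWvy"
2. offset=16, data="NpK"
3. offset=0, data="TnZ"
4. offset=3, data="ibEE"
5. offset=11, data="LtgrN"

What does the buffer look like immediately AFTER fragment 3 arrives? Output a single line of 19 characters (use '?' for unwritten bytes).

Answer: TnZ????OWvy?????NpK

Derivation:
Fragment 1: offset=7 data="OWvy" -> buffer=???????OWvy????????
Fragment 2: offset=16 data="NpK" -> buffer=???????OWvy?????NpK
Fragment 3: offset=0 data="TnZ" -> buffer=TnZ????OWvy?????NpK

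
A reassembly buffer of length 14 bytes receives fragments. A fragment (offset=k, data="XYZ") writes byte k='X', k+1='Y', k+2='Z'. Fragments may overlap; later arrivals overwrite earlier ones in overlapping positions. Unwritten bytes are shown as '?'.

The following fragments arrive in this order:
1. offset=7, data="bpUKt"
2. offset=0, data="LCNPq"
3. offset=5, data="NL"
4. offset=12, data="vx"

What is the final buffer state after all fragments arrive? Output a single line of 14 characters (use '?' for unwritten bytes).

Answer: LCNPqNLbpUKtvx

Derivation:
Fragment 1: offset=7 data="bpUKt" -> buffer=???????bpUKt??
Fragment 2: offset=0 data="LCNPq" -> buffer=LCNPq??bpUKt??
Fragment 3: offset=5 data="NL" -> buffer=LCNPqNLbpUKt??
Fragment 4: offset=12 data="vx" -> buffer=LCNPqNLbpUKtvx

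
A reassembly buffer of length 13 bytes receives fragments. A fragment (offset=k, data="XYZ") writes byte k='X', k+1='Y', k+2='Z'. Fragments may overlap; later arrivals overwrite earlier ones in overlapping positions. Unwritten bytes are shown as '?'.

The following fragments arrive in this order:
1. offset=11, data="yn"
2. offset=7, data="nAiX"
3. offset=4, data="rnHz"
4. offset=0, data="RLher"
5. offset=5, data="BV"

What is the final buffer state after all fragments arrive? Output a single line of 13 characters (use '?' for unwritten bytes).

Fragment 1: offset=11 data="yn" -> buffer=???????????yn
Fragment 2: offset=7 data="nAiX" -> buffer=???????nAiXyn
Fragment 3: offset=4 data="rnHz" -> buffer=????rnHzAiXyn
Fragment 4: offset=0 data="RLher" -> buffer=RLhernHzAiXyn
Fragment 5: offset=5 data="BV" -> buffer=RLherBVzAiXyn

Answer: RLherBVzAiXyn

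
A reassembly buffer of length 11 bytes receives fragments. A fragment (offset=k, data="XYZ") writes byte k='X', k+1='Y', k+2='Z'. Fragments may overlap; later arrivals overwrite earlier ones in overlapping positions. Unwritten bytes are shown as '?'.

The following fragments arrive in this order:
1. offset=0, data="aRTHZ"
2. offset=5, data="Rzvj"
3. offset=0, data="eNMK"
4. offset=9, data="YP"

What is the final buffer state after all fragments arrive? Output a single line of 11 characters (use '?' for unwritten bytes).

Answer: eNMKZRzvjYP

Derivation:
Fragment 1: offset=0 data="aRTHZ" -> buffer=aRTHZ??????
Fragment 2: offset=5 data="Rzvj" -> buffer=aRTHZRzvj??
Fragment 3: offset=0 data="eNMK" -> buffer=eNMKZRzvj??
Fragment 4: offset=9 data="YP" -> buffer=eNMKZRzvjYP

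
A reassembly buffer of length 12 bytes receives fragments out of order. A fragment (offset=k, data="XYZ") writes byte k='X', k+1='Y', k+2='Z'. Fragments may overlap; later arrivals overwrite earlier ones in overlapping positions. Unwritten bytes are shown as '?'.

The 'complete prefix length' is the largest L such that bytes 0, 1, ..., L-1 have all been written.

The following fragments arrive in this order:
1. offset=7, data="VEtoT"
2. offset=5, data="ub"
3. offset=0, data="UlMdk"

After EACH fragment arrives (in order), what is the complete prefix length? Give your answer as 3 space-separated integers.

Answer: 0 0 12

Derivation:
Fragment 1: offset=7 data="VEtoT" -> buffer=???????VEtoT -> prefix_len=0
Fragment 2: offset=5 data="ub" -> buffer=?????ubVEtoT -> prefix_len=0
Fragment 3: offset=0 data="UlMdk" -> buffer=UlMdkubVEtoT -> prefix_len=12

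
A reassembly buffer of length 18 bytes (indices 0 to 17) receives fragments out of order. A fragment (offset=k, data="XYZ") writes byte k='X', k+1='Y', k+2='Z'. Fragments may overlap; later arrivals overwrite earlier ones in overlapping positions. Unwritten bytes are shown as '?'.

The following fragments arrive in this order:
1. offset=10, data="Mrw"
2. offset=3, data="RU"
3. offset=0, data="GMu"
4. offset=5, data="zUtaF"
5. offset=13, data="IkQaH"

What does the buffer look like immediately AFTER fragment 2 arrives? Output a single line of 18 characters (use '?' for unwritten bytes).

Answer: ???RU?????Mrw?????

Derivation:
Fragment 1: offset=10 data="Mrw" -> buffer=??????????Mrw?????
Fragment 2: offset=3 data="RU" -> buffer=???RU?????Mrw?????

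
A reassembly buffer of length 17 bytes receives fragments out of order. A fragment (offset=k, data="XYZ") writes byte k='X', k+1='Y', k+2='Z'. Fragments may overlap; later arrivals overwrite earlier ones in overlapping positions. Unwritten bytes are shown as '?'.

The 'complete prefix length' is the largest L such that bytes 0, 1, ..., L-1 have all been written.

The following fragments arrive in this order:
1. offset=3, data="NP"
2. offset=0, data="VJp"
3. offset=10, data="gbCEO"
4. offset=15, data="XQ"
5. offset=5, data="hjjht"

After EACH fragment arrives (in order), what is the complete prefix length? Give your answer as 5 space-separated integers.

Fragment 1: offset=3 data="NP" -> buffer=???NP???????????? -> prefix_len=0
Fragment 2: offset=0 data="VJp" -> buffer=VJpNP???????????? -> prefix_len=5
Fragment 3: offset=10 data="gbCEO" -> buffer=VJpNP?????gbCEO?? -> prefix_len=5
Fragment 4: offset=15 data="XQ" -> buffer=VJpNP?????gbCEOXQ -> prefix_len=5
Fragment 5: offset=5 data="hjjht" -> buffer=VJpNPhjjhtgbCEOXQ -> prefix_len=17

Answer: 0 5 5 5 17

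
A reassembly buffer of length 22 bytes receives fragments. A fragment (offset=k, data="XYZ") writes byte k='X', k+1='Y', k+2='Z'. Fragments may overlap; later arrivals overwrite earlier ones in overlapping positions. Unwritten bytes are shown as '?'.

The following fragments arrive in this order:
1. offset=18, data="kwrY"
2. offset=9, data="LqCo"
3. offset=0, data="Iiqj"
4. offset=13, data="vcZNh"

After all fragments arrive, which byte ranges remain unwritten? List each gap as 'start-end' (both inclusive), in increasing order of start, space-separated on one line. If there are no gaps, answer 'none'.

Answer: 4-8

Derivation:
Fragment 1: offset=18 len=4
Fragment 2: offset=9 len=4
Fragment 3: offset=0 len=4
Fragment 4: offset=13 len=5
Gaps: 4-8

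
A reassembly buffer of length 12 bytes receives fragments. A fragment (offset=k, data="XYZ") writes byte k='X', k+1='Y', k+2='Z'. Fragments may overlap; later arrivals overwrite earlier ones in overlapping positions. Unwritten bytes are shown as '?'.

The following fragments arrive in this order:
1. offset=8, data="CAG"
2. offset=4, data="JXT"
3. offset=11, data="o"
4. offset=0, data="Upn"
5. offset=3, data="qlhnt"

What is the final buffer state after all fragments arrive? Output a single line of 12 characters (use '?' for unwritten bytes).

Answer: UpnqlhntCAGo

Derivation:
Fragment 1: offset=8 data="CAG" -> buffer=????????CAG?
Fragment 2: offset=4 data="JXT" -> buffer=????JXT?CAG?
Fragment 3: offset=11 data="o" -> buffer=????JXT?CAGo
Fragment 4: offset=0 data="Upn" -> buffer=Upn?JXT?CAGo
Fragment 5: offset=3 data="qlhnt" -> buffer=UpnqlhntCAGo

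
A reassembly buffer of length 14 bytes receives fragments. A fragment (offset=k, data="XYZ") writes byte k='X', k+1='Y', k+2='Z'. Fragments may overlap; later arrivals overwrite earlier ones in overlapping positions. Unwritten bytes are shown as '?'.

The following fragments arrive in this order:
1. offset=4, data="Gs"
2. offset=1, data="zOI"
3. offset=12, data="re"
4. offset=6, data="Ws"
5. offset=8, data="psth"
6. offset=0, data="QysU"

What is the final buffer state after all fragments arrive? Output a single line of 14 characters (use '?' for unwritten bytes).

Answer: QysUGsWspsthre

Derivation:
Fragment 1: offset=4 data="Gs" -> buffer=????Gs????????
Fragment 2: offset=1 data="zOI" -> buffer=?zOIGs????????
Fragment 3: offset=12 data="re" -> buffer=?zOIGs??????re
Fragment 4: offset=6 data="Ws" -> buffer=?zOIGsWs????re
Fragment 5: offset=8 data="psth" -> buffer=?zOIGsWspsthre
Fragment 6: offset=0 data="QysU" -> buffer=QysUGsWspsthre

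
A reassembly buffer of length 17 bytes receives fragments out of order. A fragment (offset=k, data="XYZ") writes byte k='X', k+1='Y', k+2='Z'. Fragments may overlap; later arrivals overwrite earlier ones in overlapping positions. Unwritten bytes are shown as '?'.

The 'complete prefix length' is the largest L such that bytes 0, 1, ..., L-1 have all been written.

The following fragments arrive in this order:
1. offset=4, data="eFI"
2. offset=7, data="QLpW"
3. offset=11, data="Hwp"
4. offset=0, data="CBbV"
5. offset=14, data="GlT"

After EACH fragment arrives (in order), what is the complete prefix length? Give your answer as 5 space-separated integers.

Answer: 0 0 0 14 17

Derivation:
Fragment 1: offset=4 data="eFI" -> buffer=????eFI?????????? -> prefix_len=0
Fragment 2: offset=7 data="QLpW" -> buffer=????eFIQLpW?????? -> prefix_len=0
Fragment 3: offset=11 data="Hwp" -> buffer=????eFIQLpWHwp??? -> prefix_len=0
Fragment 4: offset=0 data="CBbV" -> buffer=CBbVeFIQLpWHwp??? -> prefix_len=14
Fragment 5: offset=14 data="GlT" -> buffer=CBbVeFIQLpWHwpGlT -> prefix_len=17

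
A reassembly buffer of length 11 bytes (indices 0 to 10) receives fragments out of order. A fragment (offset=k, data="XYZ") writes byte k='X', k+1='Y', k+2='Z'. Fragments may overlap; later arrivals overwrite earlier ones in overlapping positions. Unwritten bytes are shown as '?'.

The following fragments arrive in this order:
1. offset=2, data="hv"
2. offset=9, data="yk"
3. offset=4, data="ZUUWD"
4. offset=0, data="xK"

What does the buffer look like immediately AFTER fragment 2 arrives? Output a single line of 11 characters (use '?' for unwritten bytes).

Fragment 1: offset=2 data="hv" -> buffer=??hv???????
Fragment 2: offset=9 data="yk" -> buffer=??hv?????yk

Answer: ??hv?????yk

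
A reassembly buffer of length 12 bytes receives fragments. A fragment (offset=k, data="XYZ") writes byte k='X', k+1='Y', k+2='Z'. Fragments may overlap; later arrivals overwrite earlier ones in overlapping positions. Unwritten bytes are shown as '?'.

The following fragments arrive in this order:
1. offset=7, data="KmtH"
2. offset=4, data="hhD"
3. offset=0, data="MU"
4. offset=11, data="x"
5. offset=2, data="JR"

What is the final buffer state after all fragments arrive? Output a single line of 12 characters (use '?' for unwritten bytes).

Answer: MUJRhhDKmtHx

Derivation:
Fragment 1: offset=7 data="KmtH" -> buffer=???????KmtH?
Fragment 2: offset=4 data="hhD" -> buffer=????hhDKmtH?
Fragment 3: offset=0 data="MU" -> buffer=MU??hhDKmtH?
Fragment 4: offset=11 data="x" -> buffer=MU??hhDKmtHx
Fragment 5: offset=2 data="JR" -> buffer=MUJRhhDKmtHx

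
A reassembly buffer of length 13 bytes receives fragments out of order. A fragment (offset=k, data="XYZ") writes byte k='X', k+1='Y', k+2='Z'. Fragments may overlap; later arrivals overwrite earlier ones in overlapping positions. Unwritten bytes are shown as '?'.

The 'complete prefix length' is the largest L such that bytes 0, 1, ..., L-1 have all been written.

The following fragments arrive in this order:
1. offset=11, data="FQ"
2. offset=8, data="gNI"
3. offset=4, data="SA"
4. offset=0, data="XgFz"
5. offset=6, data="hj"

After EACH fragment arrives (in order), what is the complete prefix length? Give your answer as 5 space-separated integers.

Answer: 0 0 0 6 13

Derivation:
Fragment 1: offset=11 data="FQ" -> buffer=???????????FQ -> prefix_len=0
Fragment 2: offset=8 data="gNI" -> buffer=????????gNIFQ -> prefix_len=0
Fragment 3: offset=4 data="SA" -> buffer=????SA??gNIFQ -> prefix_len=0
Fragment 4: offset=0 data="XgFz" -> buffer=XgFzSA??gNIFQ -> prefix_len=6
Fragment 5: offset=6 data="hj" -> buffer=XgFzSAhjgNIFQ -> prefix_len=13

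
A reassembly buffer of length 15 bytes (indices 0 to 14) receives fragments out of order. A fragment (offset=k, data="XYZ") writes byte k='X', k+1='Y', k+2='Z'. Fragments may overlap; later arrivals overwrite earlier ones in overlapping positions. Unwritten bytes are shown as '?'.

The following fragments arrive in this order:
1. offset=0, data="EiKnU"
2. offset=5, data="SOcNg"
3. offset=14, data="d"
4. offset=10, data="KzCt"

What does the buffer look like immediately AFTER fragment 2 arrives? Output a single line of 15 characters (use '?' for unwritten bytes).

Fragment 1: offset=0 data="EiKnU" -> buffer=EiKnU??????????
Fragment 2: offset=5 data="SOcNg" -> buffer=EiKnUSOcNg?????

Answer: EiKnUSOcNg?????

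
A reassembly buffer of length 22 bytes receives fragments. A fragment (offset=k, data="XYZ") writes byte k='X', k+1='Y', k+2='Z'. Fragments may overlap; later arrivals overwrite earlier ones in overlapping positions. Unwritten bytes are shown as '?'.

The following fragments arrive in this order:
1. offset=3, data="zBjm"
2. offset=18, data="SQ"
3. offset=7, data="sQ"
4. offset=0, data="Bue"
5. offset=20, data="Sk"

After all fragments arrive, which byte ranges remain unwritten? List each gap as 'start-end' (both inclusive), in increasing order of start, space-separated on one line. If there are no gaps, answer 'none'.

Answer: 9-17

Derivation:
Fragment 1: offset=3 len=4
Fragment 2: offset=18 len=2
Fragment 3: offset=7 len=2
Fragment 4: offset=0 len=3
Fragment 5: offset=20 len=2
Gaps: 9-17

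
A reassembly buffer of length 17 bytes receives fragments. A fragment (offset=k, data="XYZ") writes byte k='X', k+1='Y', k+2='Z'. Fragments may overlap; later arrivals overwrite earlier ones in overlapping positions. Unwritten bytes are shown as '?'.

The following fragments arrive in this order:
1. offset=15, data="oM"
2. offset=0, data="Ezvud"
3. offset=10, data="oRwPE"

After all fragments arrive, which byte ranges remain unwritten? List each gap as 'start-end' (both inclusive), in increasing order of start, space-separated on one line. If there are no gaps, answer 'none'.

Answer: 5-9

Derivation:
Fragment 1: offset=15 len=2
Fragment 2: offset=0 len=5
Fragment 3: offset=10 len=5
Gaps: 5-9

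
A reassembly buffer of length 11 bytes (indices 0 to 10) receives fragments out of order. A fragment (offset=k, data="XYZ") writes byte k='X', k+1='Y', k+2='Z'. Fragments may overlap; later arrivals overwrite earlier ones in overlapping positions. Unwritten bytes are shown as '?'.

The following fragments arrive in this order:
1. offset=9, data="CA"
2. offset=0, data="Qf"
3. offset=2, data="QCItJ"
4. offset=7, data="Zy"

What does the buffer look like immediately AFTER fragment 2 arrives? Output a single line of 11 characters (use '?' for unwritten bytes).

Answer: Qf???????CA

Derivation:
Fragment 1: offset=9 data="CA" -> buffer=?????????CA
Fragment 2: offset=0 data="Qf" -> buffer=Qf???????CA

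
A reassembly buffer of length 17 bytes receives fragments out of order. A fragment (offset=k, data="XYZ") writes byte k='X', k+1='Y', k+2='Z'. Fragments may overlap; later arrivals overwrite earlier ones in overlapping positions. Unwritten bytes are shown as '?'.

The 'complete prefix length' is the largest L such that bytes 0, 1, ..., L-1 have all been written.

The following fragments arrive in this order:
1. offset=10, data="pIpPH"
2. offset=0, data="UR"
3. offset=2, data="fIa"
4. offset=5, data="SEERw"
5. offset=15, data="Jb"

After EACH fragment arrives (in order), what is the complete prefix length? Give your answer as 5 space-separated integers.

Fragment 1: offset=10 data="pIpPH" -> buffer=??????????pIpPH?? -> prefix_len=0
Fragment 2: offset=0 data="UR" -> buffer=UR????????pIpPH?? -> prefix_len=2
Fragment 3: offset=2 data="fIa" -> buffer=URfIa?????pIpPH?? -> prefix_len=5
Fragment 4: offset=5 data="SEERw" -> buffer=URfIaSEERwpIpPH?? -> prefix_len=15
Fragment 5: offset=15 data="Jb" -> buffer=URfIaSEERwpIpPHJb -> prefix_len=17

Answer: 0 2 5 15 17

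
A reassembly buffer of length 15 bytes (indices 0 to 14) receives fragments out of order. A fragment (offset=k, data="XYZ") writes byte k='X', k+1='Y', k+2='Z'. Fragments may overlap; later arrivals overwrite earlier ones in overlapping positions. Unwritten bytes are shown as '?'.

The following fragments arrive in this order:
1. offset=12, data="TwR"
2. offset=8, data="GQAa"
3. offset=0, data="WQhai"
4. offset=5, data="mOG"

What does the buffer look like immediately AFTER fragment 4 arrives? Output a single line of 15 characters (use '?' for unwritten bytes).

Answer: WQhaimOGGQAaTwR

Derivation:
Fragment 1: offset=12 data="TwR" -> buffer=????????????TwR
Fragment 2: offset=8 data="GQAa" -> buffer=????????GQAaTwR
Fragment 3: offset=0 data="WQhai" -> buffer=WQhai???GQAaTwR
Fragment 4: offset=5 data="mOG" -> buffer=WQhaimOGGQAaTwR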